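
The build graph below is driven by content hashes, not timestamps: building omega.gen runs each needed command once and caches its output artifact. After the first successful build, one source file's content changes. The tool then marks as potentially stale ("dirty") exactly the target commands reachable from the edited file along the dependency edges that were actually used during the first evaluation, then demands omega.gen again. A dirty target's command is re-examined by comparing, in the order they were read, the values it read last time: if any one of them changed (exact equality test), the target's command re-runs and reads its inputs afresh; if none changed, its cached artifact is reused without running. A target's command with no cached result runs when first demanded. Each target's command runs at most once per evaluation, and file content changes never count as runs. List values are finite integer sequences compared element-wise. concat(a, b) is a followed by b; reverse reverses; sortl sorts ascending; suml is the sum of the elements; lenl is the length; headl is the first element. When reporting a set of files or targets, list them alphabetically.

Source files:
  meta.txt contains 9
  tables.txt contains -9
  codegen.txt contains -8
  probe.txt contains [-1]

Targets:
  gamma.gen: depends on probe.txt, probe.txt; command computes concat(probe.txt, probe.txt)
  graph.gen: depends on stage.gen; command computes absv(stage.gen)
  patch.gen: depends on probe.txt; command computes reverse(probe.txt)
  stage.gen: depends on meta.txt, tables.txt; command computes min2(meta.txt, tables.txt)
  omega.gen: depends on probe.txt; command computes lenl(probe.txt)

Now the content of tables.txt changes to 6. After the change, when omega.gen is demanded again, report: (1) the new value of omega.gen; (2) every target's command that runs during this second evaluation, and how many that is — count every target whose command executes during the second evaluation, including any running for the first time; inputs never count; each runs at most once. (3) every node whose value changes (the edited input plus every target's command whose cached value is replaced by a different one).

omega.gen now evaluates to 1.
Run set: none (0 run).
Changed values: tables.txt.
The important point: nothing the output needs ever reads tables.txt, so the edit is invisible to it.

Initial pass — values computed on the first demand:
  omega.gen = lenl([-1]) = 1

Second demand — change propagation:
  no demanded computation ever read tables.txt, so the edit dirties nothing and nothing runs.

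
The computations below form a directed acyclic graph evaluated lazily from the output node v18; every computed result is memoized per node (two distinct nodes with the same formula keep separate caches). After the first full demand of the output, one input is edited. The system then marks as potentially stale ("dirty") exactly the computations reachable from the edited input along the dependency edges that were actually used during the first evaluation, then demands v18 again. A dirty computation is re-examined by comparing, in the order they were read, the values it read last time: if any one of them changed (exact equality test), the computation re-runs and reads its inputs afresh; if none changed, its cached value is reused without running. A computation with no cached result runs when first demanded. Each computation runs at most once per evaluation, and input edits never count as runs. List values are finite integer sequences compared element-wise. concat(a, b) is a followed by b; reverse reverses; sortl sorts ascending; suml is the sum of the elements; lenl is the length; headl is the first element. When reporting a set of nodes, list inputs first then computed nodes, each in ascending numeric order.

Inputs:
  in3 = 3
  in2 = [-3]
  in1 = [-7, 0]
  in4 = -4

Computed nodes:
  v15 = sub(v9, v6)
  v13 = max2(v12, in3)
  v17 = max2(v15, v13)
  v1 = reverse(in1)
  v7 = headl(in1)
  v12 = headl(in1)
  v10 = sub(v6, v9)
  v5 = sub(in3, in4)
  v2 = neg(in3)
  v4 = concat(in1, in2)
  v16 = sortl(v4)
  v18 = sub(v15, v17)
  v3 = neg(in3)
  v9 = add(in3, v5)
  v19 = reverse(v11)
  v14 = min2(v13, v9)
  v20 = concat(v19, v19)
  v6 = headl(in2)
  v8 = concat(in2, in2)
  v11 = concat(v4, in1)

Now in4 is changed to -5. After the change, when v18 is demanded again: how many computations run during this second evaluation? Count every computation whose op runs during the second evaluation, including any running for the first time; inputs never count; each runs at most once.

5 computations run: v5, v9, v15, v17, v18.

First demand of the output computes:
  v5 = sub(3, -4) = 7
  v6 = headl([-3]) = -3
  v9 = add(3, 7) = 10
  v12 = headl([-7, 0]) = -7
  v13 = max2(-7, 3) = 3
  v15 = sub(10, -3) = 13
  v17 = max2(13, 3) = 13
  v18 = sub(13, 13) = 0

After the edit, cleaning proceeds:
  v5: a read changed (in4 -4->-5) — executes, giving 8.
  v9: a read changed (v5 7->8) — executes, giving 11.
  v15: a read changed (v9 10->11) — executes, giving 14.
  v17: a read changed (v15 13->14) — executes, giving 14.
  v18: a read changed (v15 13->14; v17 13->14) — executes, giving 0 — identical to its old value.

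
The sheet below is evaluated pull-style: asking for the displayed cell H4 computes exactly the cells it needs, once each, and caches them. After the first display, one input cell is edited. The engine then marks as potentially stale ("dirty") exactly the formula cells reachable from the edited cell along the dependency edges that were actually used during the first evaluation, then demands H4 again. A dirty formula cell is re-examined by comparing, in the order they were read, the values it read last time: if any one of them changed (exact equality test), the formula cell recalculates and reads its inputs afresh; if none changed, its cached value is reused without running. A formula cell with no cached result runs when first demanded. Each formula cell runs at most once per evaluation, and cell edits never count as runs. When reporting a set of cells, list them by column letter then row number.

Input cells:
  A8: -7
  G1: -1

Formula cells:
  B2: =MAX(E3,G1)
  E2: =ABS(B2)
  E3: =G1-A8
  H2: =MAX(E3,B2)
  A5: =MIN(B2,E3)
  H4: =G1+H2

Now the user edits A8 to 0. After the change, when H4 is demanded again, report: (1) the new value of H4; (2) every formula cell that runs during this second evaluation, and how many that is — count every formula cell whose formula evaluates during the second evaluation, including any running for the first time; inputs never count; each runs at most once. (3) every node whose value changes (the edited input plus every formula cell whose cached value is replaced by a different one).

First demand of the output computes:
  E3 = -1 - -7 = 6
  B2 = MAX(6, -1) = 6
  H2 = MAX(6, 6) = 6
  H4 = -1 + 6 = 5

After the edit, cleaning proceeds:
  E3: a read changed (A8 -7->0) — executes, giving -1.
  B2: a read changed (E3 6->-1) — executes, giving -1.
  H2: a read changed (E3 6->-1; B2 6->-1) — executes, giving -1.
  H4: a read changed (H2 6->-1) — executes, giving -2.

Demanding H4 again yields -2.
4 formula cells run: B2, E3, H2, H4.
The nodes whose values change: A8, B2, E3, H2, H4.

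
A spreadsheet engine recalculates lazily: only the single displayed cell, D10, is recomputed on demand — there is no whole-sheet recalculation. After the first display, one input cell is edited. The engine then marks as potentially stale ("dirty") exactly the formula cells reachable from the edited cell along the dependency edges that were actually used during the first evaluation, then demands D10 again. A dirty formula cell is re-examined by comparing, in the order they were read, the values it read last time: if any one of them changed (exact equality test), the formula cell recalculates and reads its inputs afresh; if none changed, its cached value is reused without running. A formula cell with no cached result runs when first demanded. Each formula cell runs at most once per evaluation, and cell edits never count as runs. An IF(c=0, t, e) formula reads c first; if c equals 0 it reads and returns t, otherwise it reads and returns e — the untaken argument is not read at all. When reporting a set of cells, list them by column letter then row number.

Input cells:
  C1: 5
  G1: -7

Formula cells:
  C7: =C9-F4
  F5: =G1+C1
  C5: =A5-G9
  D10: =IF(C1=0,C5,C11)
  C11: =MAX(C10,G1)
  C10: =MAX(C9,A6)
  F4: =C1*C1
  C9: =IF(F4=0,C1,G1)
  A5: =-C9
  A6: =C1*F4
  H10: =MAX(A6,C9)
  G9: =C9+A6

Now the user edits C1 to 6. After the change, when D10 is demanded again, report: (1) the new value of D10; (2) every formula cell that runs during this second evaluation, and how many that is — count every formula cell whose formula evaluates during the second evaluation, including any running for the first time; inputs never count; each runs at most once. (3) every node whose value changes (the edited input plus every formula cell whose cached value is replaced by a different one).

New value of D10: 216.
Formula cells that run: A6, C9, C10, C11, D10, F4 — 6 in total.
Values that change: A6, C1, C10, C11, D10, F4.

First evaluation (everything demanded from the output):
  F4 = 5 * 5 = 25
  A6 = 5 * 25 = 125
  C9 = IF(F4=0: F4=25 -> else branch G1) = -7
  C10 = MAX(-7, 125) = 125
  C11 = MAX(125, -7) = 125
  D10 = IF(C1=0: C1=5 -> else branch C11) = 125

Propagation after the edit:
  F4: runs — C1 5->6; C1 5->6; result 36.
  A6: runs — C1 5->6; F4 25->36; result 216.
  C9: runs — F4 25->36; result -7 (same value as before).
  C10: runs — A6 125->216; result 216.
  C11: runs — C10 125->216; result 216.
  D10: runs — C1 5->6; C11 125->216; result 216.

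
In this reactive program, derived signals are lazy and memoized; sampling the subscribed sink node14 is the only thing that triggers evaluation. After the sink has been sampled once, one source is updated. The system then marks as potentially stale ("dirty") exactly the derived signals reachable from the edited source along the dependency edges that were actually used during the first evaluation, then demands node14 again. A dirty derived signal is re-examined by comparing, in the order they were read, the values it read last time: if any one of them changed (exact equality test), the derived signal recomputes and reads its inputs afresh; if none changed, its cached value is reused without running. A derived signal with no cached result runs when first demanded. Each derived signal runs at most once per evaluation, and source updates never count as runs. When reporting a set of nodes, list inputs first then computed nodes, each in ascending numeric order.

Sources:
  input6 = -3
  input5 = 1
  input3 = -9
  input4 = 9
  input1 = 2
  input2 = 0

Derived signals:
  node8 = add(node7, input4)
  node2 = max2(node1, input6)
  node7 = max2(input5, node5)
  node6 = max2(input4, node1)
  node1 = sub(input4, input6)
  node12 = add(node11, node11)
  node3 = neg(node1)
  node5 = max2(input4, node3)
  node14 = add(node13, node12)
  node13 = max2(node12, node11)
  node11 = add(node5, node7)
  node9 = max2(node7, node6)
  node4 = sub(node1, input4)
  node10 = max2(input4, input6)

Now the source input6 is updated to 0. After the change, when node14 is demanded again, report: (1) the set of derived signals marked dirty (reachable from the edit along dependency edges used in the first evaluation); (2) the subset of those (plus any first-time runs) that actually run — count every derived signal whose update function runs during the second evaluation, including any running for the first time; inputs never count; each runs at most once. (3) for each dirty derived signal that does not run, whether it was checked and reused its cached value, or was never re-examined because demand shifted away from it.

First demand of the output computes:
  node1 = sub(9, -3) = 12
  node3 = neg(12) = -12
  node5 = max2(9, -12) = 9
  node7 = max2(1, 9) = 9
  node11 = add(9, 9) = 18
  node12 = add(18, 18) = 36
  node13 = max2(36, 18) = 36
  node14 = add(36, 36) = 72

After the edit, cleaning proceeds:
  node1: a read changed (input6 -3->0) — executes, giving 9.
  node3: a read changed (node1 12->9) — executes, giving -9.
  node5: a read changed (node3 -12->-9) — executes, giving 9 — identical to its old value.
  node7: dirty, but its reads are unchanged (input5 unchanged, node5 unchanged); cached 9 stands.
  node11: dirty, but its reads are unchanged (node5 unchanged, node7 unchanged); cached 18 stands.
  node12: dirty, but its reads are unchanged (node11 unchanged, node11 unchanged); cached 36 stands.
  node13: dirty, but its reads are unchanged (node12 unchanged, node11 unchanged); cached 36 stands.
  node14: dirty, but its reads are unchanged (node13 unchanged, node12 unchanged); cached 72 stands.

Note the absorption at node5: it re-runs yet its value is the same, leaving the output's value untouched.

The edit dirties: node1, node3, node5, node7, node11, node12, node13, node14.
3 derived signals run: node1, node3, node5.
Cache hits after checking: node7, node11, node12, node13, node14.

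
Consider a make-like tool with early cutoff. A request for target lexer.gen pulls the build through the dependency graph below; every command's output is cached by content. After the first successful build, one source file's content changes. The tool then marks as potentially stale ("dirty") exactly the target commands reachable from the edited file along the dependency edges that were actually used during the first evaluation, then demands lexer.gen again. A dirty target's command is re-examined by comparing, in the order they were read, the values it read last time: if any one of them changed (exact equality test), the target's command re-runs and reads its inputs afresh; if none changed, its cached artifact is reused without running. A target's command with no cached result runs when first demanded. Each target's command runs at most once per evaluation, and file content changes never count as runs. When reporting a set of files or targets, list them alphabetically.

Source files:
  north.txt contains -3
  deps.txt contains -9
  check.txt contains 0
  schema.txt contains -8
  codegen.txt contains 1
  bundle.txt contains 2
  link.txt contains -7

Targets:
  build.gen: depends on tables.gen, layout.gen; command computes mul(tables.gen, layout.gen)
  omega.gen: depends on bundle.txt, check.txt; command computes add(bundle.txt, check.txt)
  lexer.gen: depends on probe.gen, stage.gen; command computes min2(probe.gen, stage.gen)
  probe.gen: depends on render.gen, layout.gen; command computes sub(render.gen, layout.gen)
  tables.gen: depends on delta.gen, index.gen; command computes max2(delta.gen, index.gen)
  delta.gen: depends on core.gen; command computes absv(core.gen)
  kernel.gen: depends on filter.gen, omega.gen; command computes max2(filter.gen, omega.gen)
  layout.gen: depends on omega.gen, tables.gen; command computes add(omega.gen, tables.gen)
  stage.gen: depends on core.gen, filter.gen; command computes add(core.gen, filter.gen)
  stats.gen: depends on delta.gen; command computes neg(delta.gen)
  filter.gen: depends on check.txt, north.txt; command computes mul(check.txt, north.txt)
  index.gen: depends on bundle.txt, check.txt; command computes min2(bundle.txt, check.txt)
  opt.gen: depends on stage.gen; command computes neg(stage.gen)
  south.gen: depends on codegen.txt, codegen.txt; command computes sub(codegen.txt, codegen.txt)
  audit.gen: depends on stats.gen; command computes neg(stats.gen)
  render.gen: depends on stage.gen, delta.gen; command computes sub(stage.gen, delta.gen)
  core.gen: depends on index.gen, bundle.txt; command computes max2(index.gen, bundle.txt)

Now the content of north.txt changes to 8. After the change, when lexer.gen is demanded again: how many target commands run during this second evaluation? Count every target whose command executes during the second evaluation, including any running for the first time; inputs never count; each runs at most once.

First demand of the output computes:
  filter.gen = mul(0, -3) = 0
  index.gen = min2(2, 0) = 0
  core.gen = max2(0, 2) = 2
  delta.gen = absv(2) = 2
  omega.gen = add(2, 0) = 2
  stage.gen = add(2, 0) = 2
  render.gen = sub(2, 2) = 0
  tables.gen = max2(2, 0) = 2
  layout.gen = add(2, 2) = 4
  probe.gen = sub(0, 4) = -4
  lexer.gen = min2(-4, 2) = -4

After the edit, cleaning proceeds:
  filter.gen: a read changed (north.txt -3->8) — executes, giving 0 — identical to its old value.
  stage.gen: dirty, but its reads are unchanged (core.gen unchanged, filter.gen unchanged); cached 2 stands.
  render.gen: dirty, but its reads are unchanged (stage.gen unchanged, delta.gen unchanged); cached 0 stands.
  probe.gen: dirty, but its reads are unchanged (render.gen unchanged, layout.gen unchanged); cached -4 stands.
  lexer.gen: dirty, but its reads are unchanged (probe.gen unchanged, stage.gen unchanged); cached -4 stands.

Note the absorption at filter.gen: it re-runs yet its value is the same, leaving the output's value untouched.

1 target commands run: filter.gen.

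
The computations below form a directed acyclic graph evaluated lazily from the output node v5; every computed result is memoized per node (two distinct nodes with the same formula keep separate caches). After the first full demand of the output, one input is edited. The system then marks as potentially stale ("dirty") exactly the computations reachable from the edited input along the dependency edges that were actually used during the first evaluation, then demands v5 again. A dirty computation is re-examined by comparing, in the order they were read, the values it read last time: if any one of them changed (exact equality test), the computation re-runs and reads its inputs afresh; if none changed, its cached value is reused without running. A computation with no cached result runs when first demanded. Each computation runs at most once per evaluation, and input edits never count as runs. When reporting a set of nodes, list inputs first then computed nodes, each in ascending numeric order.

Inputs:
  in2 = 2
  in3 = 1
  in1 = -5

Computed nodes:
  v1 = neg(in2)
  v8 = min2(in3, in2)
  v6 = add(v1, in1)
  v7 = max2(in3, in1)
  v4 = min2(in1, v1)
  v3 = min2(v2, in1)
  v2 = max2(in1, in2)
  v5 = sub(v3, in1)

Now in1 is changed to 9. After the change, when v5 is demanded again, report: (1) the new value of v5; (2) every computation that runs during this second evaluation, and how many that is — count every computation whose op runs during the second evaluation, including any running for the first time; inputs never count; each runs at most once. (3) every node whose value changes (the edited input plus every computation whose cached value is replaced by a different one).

Demanding v5 again yields 0.
3 computations run: v2, v3, v5.
The nodes whose values change: in1, v2, v3.

First demand of the output computes:
  v2 = max2(-5, 2) = 2
  v3 = min2(2, -5) = -5
  v5 = sub(-5, -5) = 0

After the edit, cleaning proceeds:
  v2: a read changed (in1 -5->9) — executes, giving 9.
  v3: a read changed (v2 2->9; in1 -5->9) — executes, giving 9.
  v5: a read changed (v3 -5->9; in1 -5->9) — executes, giving 0 — identical to its old value.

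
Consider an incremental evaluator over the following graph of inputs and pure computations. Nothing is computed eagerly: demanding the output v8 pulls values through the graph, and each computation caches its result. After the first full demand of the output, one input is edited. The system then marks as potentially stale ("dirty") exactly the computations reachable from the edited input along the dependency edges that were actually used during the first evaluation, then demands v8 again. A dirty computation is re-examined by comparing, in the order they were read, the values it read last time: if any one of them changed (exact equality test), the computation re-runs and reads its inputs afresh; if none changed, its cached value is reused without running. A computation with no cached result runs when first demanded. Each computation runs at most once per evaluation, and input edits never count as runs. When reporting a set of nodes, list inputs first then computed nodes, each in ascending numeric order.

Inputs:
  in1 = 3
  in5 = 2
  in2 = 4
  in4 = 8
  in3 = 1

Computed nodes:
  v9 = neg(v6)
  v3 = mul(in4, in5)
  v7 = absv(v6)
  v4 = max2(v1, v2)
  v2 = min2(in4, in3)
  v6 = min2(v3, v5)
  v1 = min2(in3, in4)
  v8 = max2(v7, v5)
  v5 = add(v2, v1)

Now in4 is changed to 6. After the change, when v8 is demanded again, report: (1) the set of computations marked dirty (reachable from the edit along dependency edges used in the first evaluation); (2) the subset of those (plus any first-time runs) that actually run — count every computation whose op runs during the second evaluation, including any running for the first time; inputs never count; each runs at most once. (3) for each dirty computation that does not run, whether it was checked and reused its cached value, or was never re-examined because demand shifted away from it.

Dirty set: v1, v2, v3, v5, v6, v7, v8.
Run set: v1, v2, v3, v6 (4 run).
Re-examined without running (cache reused): v5, v7, v8.
The important point: at v5 every value read last time is unchanged, so the dirty flag clears without a run.

Initial pass — values computed on the first demand:
  v1 = min2(1, 8) = 1
  v2 = min2(8, 1) = 1
  v3 = mul(8, 2) = 16
  v5 = add(1, 1) = 2
  v6 = min2(16, 2) = 2
  v7 = absv(2) = 2
  v8 = max2(2, 2) = 2

Second demand — change propagation:
  v1: re-runs because in4 8->6; new result 1 (unchanged).
  v2: re-runs because in4 8->6; new result 1 (unchanged).
  v3: re-runs because in4 8->6; new result 12.
  v5: re-examined; everything it read last time is the same (v2 unchanged, v1 unchanged) — cache 2 kept, no run.
  v6: re-runs because v3 16->12; new result 2 (unchanged).
  v7: re-examined; everything it read last time is the same (v6 unchanged) — cache 2 kept, no run.
  v8: re-examined; everything it read last time is the same (v7 unchanged, v5 unchanged) — cache 2 kept, no run.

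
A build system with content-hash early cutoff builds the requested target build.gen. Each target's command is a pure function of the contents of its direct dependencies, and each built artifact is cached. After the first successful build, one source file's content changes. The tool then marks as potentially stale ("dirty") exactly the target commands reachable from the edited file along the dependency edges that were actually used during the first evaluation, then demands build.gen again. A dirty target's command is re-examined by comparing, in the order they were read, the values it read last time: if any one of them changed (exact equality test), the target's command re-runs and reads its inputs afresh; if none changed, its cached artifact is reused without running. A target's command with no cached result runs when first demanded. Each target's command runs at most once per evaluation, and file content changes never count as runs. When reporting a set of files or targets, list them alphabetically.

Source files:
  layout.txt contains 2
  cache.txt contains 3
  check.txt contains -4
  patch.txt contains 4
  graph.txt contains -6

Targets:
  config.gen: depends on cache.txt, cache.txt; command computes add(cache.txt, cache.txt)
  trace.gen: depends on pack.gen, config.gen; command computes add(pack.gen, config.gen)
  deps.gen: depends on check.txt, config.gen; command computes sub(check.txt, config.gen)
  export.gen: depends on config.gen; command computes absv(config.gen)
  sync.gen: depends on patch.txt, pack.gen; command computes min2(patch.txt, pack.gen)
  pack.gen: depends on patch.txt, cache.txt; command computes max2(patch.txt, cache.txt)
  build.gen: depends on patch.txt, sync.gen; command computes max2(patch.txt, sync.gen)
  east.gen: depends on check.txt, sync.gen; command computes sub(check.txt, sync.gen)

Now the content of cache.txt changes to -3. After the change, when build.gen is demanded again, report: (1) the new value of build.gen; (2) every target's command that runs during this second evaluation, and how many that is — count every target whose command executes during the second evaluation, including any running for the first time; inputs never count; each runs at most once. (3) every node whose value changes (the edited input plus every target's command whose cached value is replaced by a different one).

New value of build.gen: 4.
Target commands that run: pack.gen — 1 in total.
Values that change: cache.txt.
Key observation: the change is absorbed at pack.gen — it re-runs but produces the same value, and the output's value is unchanged.

First evaluation (everything demanded from the output):
  pack.gen = max2(4, 3) = 4
  sync.gen = min2(4, 4) = 4
  build.gen = max2(4, 4) = 4

Propagation after the edit:
  pack.gen: runs — cache.txt 3->-3; result 4 (same value as before).
  sync.gen: checked — values it read are unchanged (patch.txt unchanged, pack.gen unchanged); reused cached 4 without running.
  build.gen: checked — values it read are unchanged (patch.txt unchanged, sync.gen unchanged); reused cached 4 without running.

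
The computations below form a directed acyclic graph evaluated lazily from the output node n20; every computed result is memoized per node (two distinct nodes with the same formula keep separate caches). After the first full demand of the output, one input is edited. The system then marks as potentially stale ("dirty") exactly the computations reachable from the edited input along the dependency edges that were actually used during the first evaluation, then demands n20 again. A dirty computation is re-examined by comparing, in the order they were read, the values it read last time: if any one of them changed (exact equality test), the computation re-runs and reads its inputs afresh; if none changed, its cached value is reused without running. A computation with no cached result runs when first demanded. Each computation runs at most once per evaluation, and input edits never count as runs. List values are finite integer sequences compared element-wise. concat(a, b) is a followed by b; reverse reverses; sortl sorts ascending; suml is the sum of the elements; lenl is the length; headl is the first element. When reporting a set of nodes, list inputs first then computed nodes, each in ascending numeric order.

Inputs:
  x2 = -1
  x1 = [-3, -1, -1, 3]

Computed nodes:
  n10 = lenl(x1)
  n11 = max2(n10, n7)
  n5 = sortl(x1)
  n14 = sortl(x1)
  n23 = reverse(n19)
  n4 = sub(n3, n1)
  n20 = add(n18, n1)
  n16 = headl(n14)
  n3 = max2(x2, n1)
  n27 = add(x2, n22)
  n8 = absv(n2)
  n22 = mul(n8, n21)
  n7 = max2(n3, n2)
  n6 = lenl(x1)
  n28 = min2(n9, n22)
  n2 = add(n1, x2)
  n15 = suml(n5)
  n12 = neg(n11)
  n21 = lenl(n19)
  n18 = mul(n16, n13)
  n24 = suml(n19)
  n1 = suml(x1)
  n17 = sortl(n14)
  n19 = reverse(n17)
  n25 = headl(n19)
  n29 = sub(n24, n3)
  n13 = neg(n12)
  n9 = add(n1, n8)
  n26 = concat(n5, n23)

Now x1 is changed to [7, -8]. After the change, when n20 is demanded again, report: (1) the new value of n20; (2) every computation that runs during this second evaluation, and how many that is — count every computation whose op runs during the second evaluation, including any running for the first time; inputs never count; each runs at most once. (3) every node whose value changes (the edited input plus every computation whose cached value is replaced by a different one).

Demanding n20 again yields -17.
12 computations run: n1, n2, n3, n7, n10, n11, n12, n13, n14, n16, n18, n20.
The nodes whose values change: x1, n1, n2, n10, n11, n12, n13, n14, n16, n18, n20.

First demand of the output computes:
  n1 = suml([-3, -1, -1, 3]) = -2
  n2 = add(-2, -1) = -3
  n3 = max2(-1, -2) = -1
  n7 = max2(-1, -3) = -1
  n10 = lenl([-3, -1, -1, 3]) = 4
  n11 = max2(4, -1) = 4
  n12 = neg(4) = -4
  n13 = neg(-4) = 4
  n14 = sortl([-3, -1, -1, 3]) = [-3, -1, -1, 3]
  n16 = headl([-3, -1, -1, 3]) = -3
  n18 = mul(-3, 4) = -12
  n20 = add(-12, -2) = -14

After the edit, cleaning proceeds:
  n1: a read changed (x1 [-3, -1, -1, 3]->[7, -8]) — executes, giving -1.
  n2: a read changed (n1 -2->-1) — executes, giving -2.
  n3: a read changed (n1 -2->-1) — executes, giving -1 — identical to its old value.
  n7: a read changed (n2 -3->-2) — executes, giving -1 — identical to its old value.
  n10: a read changed (x1 [-3, -1, -1, 3]->[7, -8]) — executes, giving 2.
  n11: a read changed (n10 4->2) — executes, giving 2.
  n12: a read changed (n11 4->2) — executes, giving -2.
  n13: a read changed (n12 -4->-2) — executes, giving 2.
  n14: a read changed (x1 [-3, -1, -1, 3]->[7, -8]) — executes, giving [-8, 7].
  n16: a read changed (n14 [-3, -1, -1, 3]->[-8, 7]) — executes, giving -8.
  n18: a read changed (n16 -3->-8; n13 4->2) — executes, giving -16.
  n20: a read changed (n18 -12->-16; n1 -2->-1) — executes, giving -17.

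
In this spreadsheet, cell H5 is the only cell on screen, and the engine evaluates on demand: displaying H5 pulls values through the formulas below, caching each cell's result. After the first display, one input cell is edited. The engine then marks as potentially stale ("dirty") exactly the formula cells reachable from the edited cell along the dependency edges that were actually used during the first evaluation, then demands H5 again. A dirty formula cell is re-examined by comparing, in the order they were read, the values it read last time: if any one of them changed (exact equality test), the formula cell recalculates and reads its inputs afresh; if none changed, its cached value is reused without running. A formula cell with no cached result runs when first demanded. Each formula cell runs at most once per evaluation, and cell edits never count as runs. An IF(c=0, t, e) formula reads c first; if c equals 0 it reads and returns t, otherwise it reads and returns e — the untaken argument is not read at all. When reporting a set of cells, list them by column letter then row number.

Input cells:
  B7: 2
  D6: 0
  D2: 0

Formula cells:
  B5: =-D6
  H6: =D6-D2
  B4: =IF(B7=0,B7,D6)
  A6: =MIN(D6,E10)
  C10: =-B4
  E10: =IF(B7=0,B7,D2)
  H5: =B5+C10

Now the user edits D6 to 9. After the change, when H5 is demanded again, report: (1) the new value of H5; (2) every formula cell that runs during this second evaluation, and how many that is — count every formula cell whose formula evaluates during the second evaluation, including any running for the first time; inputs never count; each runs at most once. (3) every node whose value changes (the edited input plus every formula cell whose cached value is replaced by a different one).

Initial pass — values computed on the first demand:
  B4 = IF(B7=0: B7=2 -> else branch D6) = 0
  B5 = -(0) = 0
  C10 = -(0) = 0
  H5 = 0 + 0 = 0

Second demand — change propagation:
  B4: re-runs because D6 0->9; new result 9.
  B5: re-runs because D6 0->9; new result -9.
  C10: re-runs because B4 0->9; new result -9.
  H5: re-runs because B5 0->-9; C10 0->-9; new result -18.

H5 now evaluates to -18.
Run set: B4, B5, C10, H5 (4 run).
Changed values: B4, B5, C10, D6, H5.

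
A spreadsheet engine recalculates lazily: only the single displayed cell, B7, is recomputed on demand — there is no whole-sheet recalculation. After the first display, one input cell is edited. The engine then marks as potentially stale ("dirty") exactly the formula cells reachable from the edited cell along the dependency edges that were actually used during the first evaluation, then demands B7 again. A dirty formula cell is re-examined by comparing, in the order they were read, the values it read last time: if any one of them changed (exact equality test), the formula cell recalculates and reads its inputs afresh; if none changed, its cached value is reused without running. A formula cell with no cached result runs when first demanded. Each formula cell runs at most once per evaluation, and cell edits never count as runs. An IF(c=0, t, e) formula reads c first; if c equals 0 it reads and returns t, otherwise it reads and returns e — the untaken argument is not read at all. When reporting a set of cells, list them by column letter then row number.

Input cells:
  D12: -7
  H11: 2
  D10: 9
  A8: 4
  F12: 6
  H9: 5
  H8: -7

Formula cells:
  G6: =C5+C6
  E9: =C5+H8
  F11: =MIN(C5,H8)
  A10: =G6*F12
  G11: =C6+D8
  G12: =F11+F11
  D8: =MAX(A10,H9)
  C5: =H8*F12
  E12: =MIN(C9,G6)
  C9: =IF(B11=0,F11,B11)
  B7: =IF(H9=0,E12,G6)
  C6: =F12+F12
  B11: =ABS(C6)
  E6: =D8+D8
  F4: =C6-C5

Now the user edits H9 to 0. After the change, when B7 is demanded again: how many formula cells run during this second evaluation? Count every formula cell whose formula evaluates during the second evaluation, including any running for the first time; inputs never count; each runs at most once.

First evaluation (everything demanded from the output):
  C5 = -7 * 6 = -42
  C6 = 6 + 6 = 12
  G6 = -42 + 12 = -30
  B7 = IF(H9=0: H9=5 -> else branch G6) = -30

Propagation after the edit:
  B11: demanded for the first time — runs, produces 12.
  C9: demanded for the first time — runs, produces 12.
  E12: demanded for the first time — runs, produces -30.
  B7: runs — H9 5->0; result -30 (same value as before).

Key observation: a condition flipped, so demand reaches new nodes — B11, C9, E12 run for the first time.

Formula cells that run: B7, B11, C9, E12 — 4 in total.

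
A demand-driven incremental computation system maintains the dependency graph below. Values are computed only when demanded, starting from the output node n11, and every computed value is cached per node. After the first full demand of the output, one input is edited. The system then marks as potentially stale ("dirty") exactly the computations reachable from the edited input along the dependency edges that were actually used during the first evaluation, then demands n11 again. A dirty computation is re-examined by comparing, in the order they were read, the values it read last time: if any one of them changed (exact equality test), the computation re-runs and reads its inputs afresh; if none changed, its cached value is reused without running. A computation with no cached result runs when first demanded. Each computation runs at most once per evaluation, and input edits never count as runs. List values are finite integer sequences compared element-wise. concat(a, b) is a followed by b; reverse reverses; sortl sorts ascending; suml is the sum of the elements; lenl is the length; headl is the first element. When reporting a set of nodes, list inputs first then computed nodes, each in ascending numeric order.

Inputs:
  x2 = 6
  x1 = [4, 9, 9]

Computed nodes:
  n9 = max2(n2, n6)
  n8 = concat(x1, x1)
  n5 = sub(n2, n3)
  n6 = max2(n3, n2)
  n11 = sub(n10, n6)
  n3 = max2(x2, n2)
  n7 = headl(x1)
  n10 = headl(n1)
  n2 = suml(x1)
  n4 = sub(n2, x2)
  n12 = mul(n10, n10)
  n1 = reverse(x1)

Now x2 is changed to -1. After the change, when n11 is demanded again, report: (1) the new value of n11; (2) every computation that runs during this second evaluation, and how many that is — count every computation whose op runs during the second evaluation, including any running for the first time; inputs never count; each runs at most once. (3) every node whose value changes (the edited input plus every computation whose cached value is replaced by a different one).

New value of n11: -13.
Computations that run: n3 — 1 in total.
Values that change: x2.
Key observation: the change is absorbed at n3 — it re-runs but produces the same value, and the output's value is unchanged.

First evaluation (everything demanded from the output):
  n1 = reverse([4, 9, 9]) = [9, 9, 4]
  n2 = suml([4, 9, 9]) = 22
  n3 = max2(6, 22) = 22
  n6 = max2(22, 22) = 22
  n10 = headl([9, 9, 4]) = 9
  n11 = sub(9, 22) = -13

Propagation after the edit:
  n3: runs — x2 6->-1; result 22 (same value as before).
  n6: checked — values it read are unchanged (n3 unchanged, n2 unchanged); reused cached 22 without running.
  n11: checked — values it read are unchanged (n10 unchanged, n6 unchanged); reused cached -13 without running.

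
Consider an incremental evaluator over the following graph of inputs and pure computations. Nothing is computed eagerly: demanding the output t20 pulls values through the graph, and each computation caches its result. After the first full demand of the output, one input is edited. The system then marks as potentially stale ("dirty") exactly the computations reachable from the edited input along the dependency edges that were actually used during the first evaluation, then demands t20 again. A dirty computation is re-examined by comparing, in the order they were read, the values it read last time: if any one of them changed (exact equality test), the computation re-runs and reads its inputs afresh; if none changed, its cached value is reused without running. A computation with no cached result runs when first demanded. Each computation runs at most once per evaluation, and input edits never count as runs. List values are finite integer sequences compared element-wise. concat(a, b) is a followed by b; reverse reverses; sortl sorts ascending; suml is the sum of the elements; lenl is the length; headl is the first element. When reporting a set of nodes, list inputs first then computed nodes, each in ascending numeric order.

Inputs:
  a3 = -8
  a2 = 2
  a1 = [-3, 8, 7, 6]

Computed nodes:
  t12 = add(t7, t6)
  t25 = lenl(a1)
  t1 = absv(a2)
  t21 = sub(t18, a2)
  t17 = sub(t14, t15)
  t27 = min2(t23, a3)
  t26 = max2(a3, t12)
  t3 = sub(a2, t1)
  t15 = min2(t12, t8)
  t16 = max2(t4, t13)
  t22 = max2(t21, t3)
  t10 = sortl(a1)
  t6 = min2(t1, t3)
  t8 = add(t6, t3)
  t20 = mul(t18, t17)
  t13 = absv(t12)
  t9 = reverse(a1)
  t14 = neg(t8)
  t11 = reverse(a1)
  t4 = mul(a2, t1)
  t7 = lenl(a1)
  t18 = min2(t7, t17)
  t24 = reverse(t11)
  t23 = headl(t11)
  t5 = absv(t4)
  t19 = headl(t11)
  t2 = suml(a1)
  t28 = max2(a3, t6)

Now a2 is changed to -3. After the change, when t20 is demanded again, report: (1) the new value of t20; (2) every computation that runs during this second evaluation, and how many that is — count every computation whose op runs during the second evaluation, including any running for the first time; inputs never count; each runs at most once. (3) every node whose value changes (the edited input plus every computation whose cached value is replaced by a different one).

t20 now evaluates to 96.
Run set: t1, t3, t6, t8, t12, t14, t15, t17, t18, t20 (10 run).
Changed values: a2, t1, t3, t6, t8, t12, t14, t15, t17, t18, t20.

Initial pass — values computed on the first demand:
  t1 = absv(2) = 2
  t3 = sub(2, 2) = 0
  t6 = min2(2, 0) = 0
  t7 = lenl([-3, 8, 7, 6]) = 4
  t8 = add(0, 0) = 0
  t12 = add(4, 0) = 4
  t14 = neg(0) = 0
  t15 = min2(4, 0) = 0
  t17 = sub(0, 0) = 0
  t18 = min2(4, 0) = 0
  t20 = mul(0, 0) = 0

Second demand — change propagation:
  t1: re-runs because a2 2->-3; new result 3.
  t3: re-runs because a2 2->-3; t1 2->3; new result -6.
  t6: re-runs because t1 2->3; t3 0->-6; new result -6.
  t8: re-runs because t6 0->-6; t3 0->-6; new result -12.
  t12: re-runs because t6 0->-6; new result -2.
  t14: re-runs because t8 0->-12; new result 12.
  t15: re-runs because t12 4->-2; t8 0->-12; new result -12.
  t17: re-runs because t14 0->12; t15 0->-12; new result 24.
  t18: re-runs because t17 0->24; new result 4.
  t20: re-runs because t18 0->4; t17 0->24; new result 96.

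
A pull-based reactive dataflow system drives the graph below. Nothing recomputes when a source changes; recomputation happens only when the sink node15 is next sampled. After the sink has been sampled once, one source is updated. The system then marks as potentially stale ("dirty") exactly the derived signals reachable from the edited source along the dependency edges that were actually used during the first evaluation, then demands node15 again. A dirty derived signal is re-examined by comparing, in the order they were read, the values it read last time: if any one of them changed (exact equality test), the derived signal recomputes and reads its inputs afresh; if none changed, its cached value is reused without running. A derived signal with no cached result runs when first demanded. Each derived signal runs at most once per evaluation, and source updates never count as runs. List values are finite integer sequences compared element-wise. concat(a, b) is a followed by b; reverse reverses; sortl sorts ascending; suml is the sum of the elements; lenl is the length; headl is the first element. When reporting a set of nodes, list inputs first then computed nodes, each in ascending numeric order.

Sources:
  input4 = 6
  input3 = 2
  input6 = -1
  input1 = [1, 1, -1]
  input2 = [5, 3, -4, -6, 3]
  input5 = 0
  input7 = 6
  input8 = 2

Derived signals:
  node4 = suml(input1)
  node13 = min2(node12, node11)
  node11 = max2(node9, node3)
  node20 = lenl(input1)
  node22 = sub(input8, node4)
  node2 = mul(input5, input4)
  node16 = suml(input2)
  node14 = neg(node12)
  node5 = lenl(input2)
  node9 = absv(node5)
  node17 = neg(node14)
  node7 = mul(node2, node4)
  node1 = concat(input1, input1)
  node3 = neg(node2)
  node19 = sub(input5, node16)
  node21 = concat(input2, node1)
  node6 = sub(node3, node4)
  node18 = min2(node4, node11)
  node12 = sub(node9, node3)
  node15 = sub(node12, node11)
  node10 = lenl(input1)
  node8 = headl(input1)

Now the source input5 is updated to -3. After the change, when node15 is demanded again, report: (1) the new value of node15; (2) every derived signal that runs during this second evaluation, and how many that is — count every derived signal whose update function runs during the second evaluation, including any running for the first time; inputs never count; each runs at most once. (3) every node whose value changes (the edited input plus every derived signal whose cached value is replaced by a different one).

First evaluation (everything demanded from the output):
  node2 = mul(0, 6) = 0
  node3 = neg(0) = 0
  node5 = lenl([5, 3, -4, -6, 3]) = 5
  node9 = absv(5) = 5
  node11 = max2(5, 0) = 5
  node12 = sub(5, 0) = 5
  node15 = sub(5, 5) = 0

Propagation after the edit:
  node2: runs — input5 0->-3; result -18.
  node3: runs — node2 0->-18; result 18.
  node11: runs — node3 0->18; result 18.
  node12: runs — node3 0->18; result -13.
  node15: runs — node12 5->-13; node11 5->18; result -31.

New value of node15: -31.
Derived signals that run: node2, node3, node11, node12, node15 — 5 in total.
Values that change: input5, node2, node3, node11, node12, node15.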